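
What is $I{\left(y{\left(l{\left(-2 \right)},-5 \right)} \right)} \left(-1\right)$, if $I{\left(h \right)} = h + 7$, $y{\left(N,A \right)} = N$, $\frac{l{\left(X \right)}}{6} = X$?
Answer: $5$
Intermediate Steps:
$l{\left(X \right)} = 6 X$
$I{\left(h \right)} = 7 + h$
$I{\left(y{\left(l{\left(-2 \right)},-5 \right)} \right)} \left(-1\right) = \left(7 + 6 \left(-2\right)\right) \left(-1\right) = \left(7 - 12\right) \left(-1\right) = \left(-5\right) \left(-1\right) = 5$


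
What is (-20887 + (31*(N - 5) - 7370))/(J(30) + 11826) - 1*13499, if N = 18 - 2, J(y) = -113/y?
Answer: -4788487313/354667 ≈ -13501.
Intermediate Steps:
N = 16
(-20887 + (31*(N - 5) - 7370))/(J(30) + 11826) - 1*13499 = (-20887 + (31*(16 - 5) - 7370))/(-113/30 + 11826) - 1*13499 = (-20887 + (31*11 - 7370))/(-113*1/30 + 11826) - 13499 = (-20887 + (341 - 7370))/(-113/30 + 11826) - 13499 = (-20887 - 7029)/(354667/30) - 13499 = -27916*30/354667 - 13499 = -837480/354667 - 13499 = -4788487313/354667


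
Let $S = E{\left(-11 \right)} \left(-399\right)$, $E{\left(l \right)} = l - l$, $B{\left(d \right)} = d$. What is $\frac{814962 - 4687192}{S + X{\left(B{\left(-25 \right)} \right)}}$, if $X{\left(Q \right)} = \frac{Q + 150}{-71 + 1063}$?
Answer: $- \frac{768250432}{25} \approx -3.073 \cdot 10^{7}$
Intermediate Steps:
$E{\left(l \right)} = 0$
$X{\left(Q \right)} = \frac{75}{496} + \frac{Q}{992}$ ($X{\left(Q \right)} = \frac{150 + Q}{992} = \left(150 + Q\right) \frac{1}{992} = \frac{75}{496} + \frac{Q}{992}$)
$S = 0$ ($S = 0 \left(-399\right) = 0$)
$\frac{814962 - 4687192}{S + X{\left(B{\left(-25 \right)} \right)}} = \frac{814962 - 4687192}{0 + \left(\frac{75}{496} + \frac{1}{992} \left(-25\right)\right)} = - \frac{3872230}{0 + \left(\frac{75}{496} - \frac{25}{992}\right)} = - \frac{3872230}{0 + \frac{125}{992}} = - \frac{3872230}{\frac{125}{992}} = \left(-3872230\right) \frac{992}{125} = - \frac{768250432}{25}$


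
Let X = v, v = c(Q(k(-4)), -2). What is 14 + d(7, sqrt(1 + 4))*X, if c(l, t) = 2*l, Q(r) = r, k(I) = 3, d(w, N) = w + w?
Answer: 98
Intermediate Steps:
d(w, N) = 2*w
v = 6 (v = 2*3 = 6)
X = 6
14 + d(7, sqrt(1 + 4))*X = 14 + (2*7)*6 = 14 + 14*6 = 14 + 84 = 98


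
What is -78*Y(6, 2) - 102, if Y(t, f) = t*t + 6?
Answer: -3378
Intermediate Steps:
Y(t, f) = 6 + t² (Y(t, f) = t² + 6 = 6 + t²)
-78*Y(6, 2) - 102 = -78*(6 + 6²) - 102 = -78*(6 + 36) - 102 = -78*42 - 102 = -3276 - 102 = -3378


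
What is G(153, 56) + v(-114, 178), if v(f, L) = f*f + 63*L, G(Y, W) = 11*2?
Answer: 24232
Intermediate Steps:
G(Y, W) = 22
v(f, L) = f**2 + 63*L
G(153, 56) + v(-114, 178) = 22 + ((-114)**2 + 63*178) = 22 + (12996 + 11214) = 22 + 24210 = 24232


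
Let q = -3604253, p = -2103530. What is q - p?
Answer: -1500723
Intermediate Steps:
q - p = -3604253 - 1*(-2103530) = -3604253 + 2103530 = -1500723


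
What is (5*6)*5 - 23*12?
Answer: -126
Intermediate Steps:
(5*6)*5 - 23*12 = 30*5 - 276 = 150 - 276 = -126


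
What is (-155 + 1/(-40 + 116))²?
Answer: 138744841/5776 ≈ 24021.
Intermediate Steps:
(-155 + 1/(-40 + 116))² = (-155 + 1/76)² = (-11779/76)² = 138744841/5776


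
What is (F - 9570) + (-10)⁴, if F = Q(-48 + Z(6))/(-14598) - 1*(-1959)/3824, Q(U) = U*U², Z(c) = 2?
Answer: 12202296853/27911376 ≈ 437.18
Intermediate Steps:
Q(U) = U³
F = 200405173/27911376 (F = (-48 + 2)³/(-14598) - 1*(-1959)/3824 = (-46)³*(-1/14598) + 1959*(1/3824) = -97336*(-1/14598) + 1959/3824 = 48668/7299 + 1959/3824 = 200405173/27911376 ≈ 7.1801)
(F - 9570) + (-10)⁴ = (200405173/27911376 - 9570) + (-10)⁴ = -266911463147/27911376 + 10000 = 12202296853/27911376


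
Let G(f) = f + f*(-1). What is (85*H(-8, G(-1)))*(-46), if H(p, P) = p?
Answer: 31280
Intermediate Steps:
G(f) = 0 (G(f) = f - f = 0)
(85*H(-8, G(-1)))*(-46) = (85*(-8))*(-46) = -680*(-46) = 31280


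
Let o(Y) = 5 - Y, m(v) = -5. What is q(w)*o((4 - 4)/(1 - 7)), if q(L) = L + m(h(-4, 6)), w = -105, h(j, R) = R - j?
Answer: -550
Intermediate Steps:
q(L) = -5 + L (q(L) = L - 5 = -5 + L)
q(w)*o((4 - 4)/(1 - 7)) = (-5 - 105)*(5 - (4 - 4)/(1 - 7)) = -110*(5 - 0/(-6)) = -110*(5 - 0*(-1)/6) = -110*(5 - 1*0) = -110*(5 + 0) = -110*5 = -550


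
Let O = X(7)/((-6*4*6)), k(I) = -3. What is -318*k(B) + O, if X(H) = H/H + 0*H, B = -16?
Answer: 137375/144 ≈ 953.99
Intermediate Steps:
X(H) = 1 (X(H) = 1 + 0 = 1)
O = -1/144 (O = 1/(-6*4*6) = 1/(-24*6) = 1/(-144) = 1*(-1/144) = -1/144 ≈ -0.0069444)
-318*k(B) + O = -318*(-3) - 1/144 = 954 - 1/144 = 137375/144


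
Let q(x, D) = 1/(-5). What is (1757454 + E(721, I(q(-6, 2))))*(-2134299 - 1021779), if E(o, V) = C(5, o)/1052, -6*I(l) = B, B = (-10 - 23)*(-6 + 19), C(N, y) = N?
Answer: -2917544170136907/526 ≈ -5.5467e+12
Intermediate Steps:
q(x, D) = -⅕
B = -429 (B = -33*13 = -429)
I(l) = 143/2 (I(l) = -⅙*(-429) = 143/2)
E(o, V) = 5/1052
(1757454 + E(721, I(q(-6, 2))))*(-2134299 - 1021779) = (1757454 + 5/1052)*(-2134299 - 1021779) = (1848841613/1052)*(-3156078) = -2917544170136907/526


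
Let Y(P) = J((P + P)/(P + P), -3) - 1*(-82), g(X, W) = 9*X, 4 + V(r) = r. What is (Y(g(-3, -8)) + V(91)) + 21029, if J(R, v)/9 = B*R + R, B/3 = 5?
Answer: 21342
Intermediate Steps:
B = 15 (B = 3*5 = 15)
J(R, v) = 144*R (J(R, v) = 9*(15*R + R) = 9*(16*R) = 144*R)
V(r) = -4 + r
Y(P) = 226 (Y(P) = 144*((P + P)/(P + P)) - 1*(-82) = 144*((2*P)/((2*P))) + 82 = 144*((2*P)*(1/(2*P))) + 82 = 144*1 + 82 = 144 + 82 = 226)
(Y(g(-3, -8)) + V(91)) + 21029 = (226 + (-4 + 91)) + 21029 = (226 + 87) + 21029 = 313 + 21029 = 21342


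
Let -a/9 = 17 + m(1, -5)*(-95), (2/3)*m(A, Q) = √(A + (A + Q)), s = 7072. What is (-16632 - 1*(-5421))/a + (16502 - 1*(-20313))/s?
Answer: 28837468147/5194334496 + 710030*I*√3/244831 ≈ 5.5517 + 5.0231*I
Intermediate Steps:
m(A, Q) = 3*√(Q + 2*A)/2 (m(A, Q) = 3*√(A + (A + Q))/2 = 3*√(Q + 2*A)/2)
a = -153 + 2565*I*√3/2 (a = -9*(17 + (3*√(-5 + 2*1)/2)*(-95)) = -9*(17 + (3*√(-5 + 2)/2)*(-95)) = -9*(17 + (3*√(-3)/2)*(-95)) = -9*(17 + (3*(I*√3)/2)*(-95)) = -9*(17 + (3*I*√3/2)*(-95)) = -9*(17 - 285*I*√3/2) = -153 + 2565*I*√3/2 ≈ -153.0 + 2221.4*I)
(-16632 - 1*(-5421))/a + (16502 - 1*(-20313))/s = (-16632 - 1*(-5421))/(-153 + 2565*I*√3/2) + (16502 - 1*(-20313))/7072 = (-16632 + 5421)/(-153 + 2565*I*√3/2) + (16502 + 20313)*(1/7072) = -11211/(-153 + 2565*I*√3/2) + 36815*(1/7072) = -11211/(-153 + 2565*I*√3/2) + 36815/7072 = 36815/7072 - 11211/(-153 + 2565*I*√3/2)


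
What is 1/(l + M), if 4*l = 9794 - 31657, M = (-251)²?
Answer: 4/230141 ≈ 1.7381e-5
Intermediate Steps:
M = 63001
l = -21863/4 (l = (9794 - 31657)/4 = (¼)*(-21863) = -21863/4 ≈ -5465.8)
1/(l + M) = 1/(-21863/4 + 63001) = 1/(230141/4) = 4/230141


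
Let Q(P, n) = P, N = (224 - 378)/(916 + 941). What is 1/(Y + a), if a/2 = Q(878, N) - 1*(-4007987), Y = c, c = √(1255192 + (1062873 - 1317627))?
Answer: 4008865/32141996676231 - √1000438/64283993352462 ≈ 1.2471e-7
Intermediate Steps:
c = √1000438 (c = √(1255192 - 254754) = √1000438 ≈ 1000.2)
N = -154/1857 ≈ -0.082929
Y = √1000438 ≈ 1000.2
a = 8017730 (a = 2*(878 - 1*(-4007987)) = 2*(878 + 4007987) = 2*4008865 = 8017730)
1/(Y + a) = 1/(√1000438 + 8017730) = 1/(8017730 + √1000438)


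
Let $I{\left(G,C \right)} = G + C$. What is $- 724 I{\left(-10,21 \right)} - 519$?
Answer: $-8483$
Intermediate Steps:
$I{\left(G,C \right)} = C + G$
$- 724 I{\left(-10,21 \right)} - 519 = - 724 \left(21 - 10\right) - 519 = \left(-724\right) 11 - 519 = -7964 - 519 = -8483$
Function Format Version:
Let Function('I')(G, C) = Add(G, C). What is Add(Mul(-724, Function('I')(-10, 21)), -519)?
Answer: -8483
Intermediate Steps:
Function('I')(G, C) = Add(C, G)
Add(Mul(-724, Function('I')(-10, 21)), -519) = Add(Mul(-724, Add(21, -10)), -519) = Add(Mul(-724, 11), -519) = Add(-7964, -519) = -8483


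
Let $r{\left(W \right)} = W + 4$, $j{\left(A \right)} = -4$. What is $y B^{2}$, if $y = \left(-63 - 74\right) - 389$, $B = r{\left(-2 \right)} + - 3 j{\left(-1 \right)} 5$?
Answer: $-2021944$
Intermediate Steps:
$r{\left(W \right)} = 4 + W$
$B = 62$ ($B = \left(4 - 2\right) + \left(-3\right) \left(-4\right) 5 = 2 + 12 \cdot 5 = 2 + 60 = 62$)
$y = -526$ ($y = -137 - 389 = -526$)
$y B^{2} = - 526 \cdot 62^{2} = \left(-526\right) 3844 = -2021944$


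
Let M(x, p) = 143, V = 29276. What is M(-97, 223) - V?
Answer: -29133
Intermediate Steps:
M(-97, 223) - V = 143 - 1*29276 = 143 - 29276 = -29133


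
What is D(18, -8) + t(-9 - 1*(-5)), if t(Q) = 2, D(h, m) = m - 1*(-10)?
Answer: 4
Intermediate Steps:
D(h, m) = 10 + m (D(h, m) = m + 10 = 10 + m)
D(18, -8) + t(-9 - 1*(-5)) = (10 - 8) + 2 = 2 + 2 = 4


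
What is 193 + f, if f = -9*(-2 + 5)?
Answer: 166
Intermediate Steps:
f = -27 (f = -9*3 = -27)
193 + f = 193 - 27 = 166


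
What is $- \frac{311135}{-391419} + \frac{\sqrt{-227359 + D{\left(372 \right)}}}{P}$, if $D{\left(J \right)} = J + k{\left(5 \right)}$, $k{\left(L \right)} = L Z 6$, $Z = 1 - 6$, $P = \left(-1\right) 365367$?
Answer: $\frac{311135}{391419} - \frac{i \sqrt{227137}}{365367} \approx 0.79489 - 0.0013044 i$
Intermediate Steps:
$P = -365367$
$Z = -5$ ($Z = 1 - 6 = -5$)
$k{\left(L \right)} = - 30 L$ ($k{\left(L \right)} = L \left(-5\right) 6 = - 5 L 6 = - 30 L$)
$D{\left(J \right)} = -150 + J$ ($D{\left(J \right)} = J - 150 = -150 + J$)
$- \frac{311135}{-391419} + \frac{\sqrt{-227359 + D{\left(372 \right)}}}{P} = - \frac{311135}{-391419} + \frac{\sqrt{-227359 + \left(-150 + 372\right)}}{-365367} = \left(-311135\right) \left(- \frac{1}{391419}\right) + \sqrt{-227359 + 222} \left(- \frac{1}{365367}\right) = \frac{311135}{391419} + \sqrt{-227137} \left(- \frac{1}{365367}\right) = \frac{311135}{391419} + i \sqrt{227137} \left(- \frac{1}{365367}\right) = \frac{311135}{391419} - \frac{i \sqrt{227137}}{365367}$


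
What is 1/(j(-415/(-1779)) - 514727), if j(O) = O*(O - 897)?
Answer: -3164841/1629691182827 ≈ -1.9420e-6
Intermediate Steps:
j(O) = O*(-897 + O)
1/(j(-415/(-1779)) - 514727) = 1/((-415/(-1779))*(-897 - 415/(-1779)) - 514727) = 1/((-415*(-1/1779))*(-897 - 415*(-1/1779)) - 514727) = 1/(415*(-897 + 415/1779)/1779 - 514727) = 1/((415/1779)*(-1595348/1779) - 514727) = 1/(-662069420/3164841 - 514727) = 1/(-1629691182827/3164841) = -3164841/1629691182827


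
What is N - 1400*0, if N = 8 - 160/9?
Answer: -88/9 ≈ -9.7778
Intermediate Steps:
N = -88/9 (N = 8 - 160/9 = -88/9 ≈ -9.7778)
N - 1400*0 = -88/9 - 1400*0 = -88/9 + 0 = -88/9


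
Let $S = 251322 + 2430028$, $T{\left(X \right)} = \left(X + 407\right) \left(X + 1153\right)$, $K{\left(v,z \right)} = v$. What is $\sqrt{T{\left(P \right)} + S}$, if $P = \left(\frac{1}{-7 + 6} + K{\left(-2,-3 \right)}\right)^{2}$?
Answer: $3 \sqrt{351638} \approx 1779.0$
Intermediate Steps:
$P = 9$ ($P = \left(\frac{1}{-7 + 6} - 2\right)^{2} = \left(\frac{1}{-1} - 2\right)^{2} = \left(-1 - 2\right)^{2} = \left(-3\right)^{2} = 9$)
$T{\left(X \right)} = \left(407 + X\right) \left(1153 + X\right)$
$S = 2681350$
$\sqrt{T{\left(P \right)} + S} = \sqrt{\left(469271 + 9^{2} + 1560 \cdot 9\right) + 2681350} = \sqrt{\left(469271 + 81 + 14040\right) + 2681350} = \sqrt{483392 + 2681350} = \sqrt{3164742} = 3 \sqrt{351638}$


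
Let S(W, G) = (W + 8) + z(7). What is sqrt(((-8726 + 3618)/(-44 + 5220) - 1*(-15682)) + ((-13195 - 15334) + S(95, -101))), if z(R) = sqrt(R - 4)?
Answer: sqrt(-21340664822 + 1674436*sqrt(3))/1294 ≈ 112.89*I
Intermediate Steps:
z(R) = sqrt(-4 + R)
S(W, G) = 8 + W + sqrt(3) (S(W, G) = (W + 8) + sqrt(-4 + 7) = (8 + W) + sqrt(3) = 8 + W + sqrt(3))
sqrt(((-8726 + 3618)/(-44 + 5220) - 1*(-15682)) + ((-13195 - 15334) + S(95, -101))) = sqrt(((-8726 + 3618)/(-44 + 5220) - 1*(-15682)) + ((-13195 - 15334) + (8 + 95 + sqrt(3)))) = sqrt((-5108/5176 + 15682) + (-28529 + (103 + sqrt(3)))) = sqrt((-5108*1/5176 + 15682) + (-28426 + sqrt(3))) = sqrt((-1277/1294 + 15682) + (-28426 + sqrt(3))) = sqrt(20291231/1294 + (-28426 + sqrt(3))) = sqrt(-16492013/1294 + sqrt(3))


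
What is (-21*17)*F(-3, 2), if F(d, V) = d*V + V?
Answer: 1428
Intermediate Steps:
F(d, V) = V + V*d (F(d, V) = V*d + V = V + V*d)
(-21*17)*F(-3, 2) = (-21*17)*(2*(1 - 3)) = -714*(-2) = -357*(-4) = 1428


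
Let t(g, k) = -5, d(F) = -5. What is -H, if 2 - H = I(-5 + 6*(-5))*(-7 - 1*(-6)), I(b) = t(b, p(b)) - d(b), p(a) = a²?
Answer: -2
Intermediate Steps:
I(b) = 0 (I(b) = -5 - 1*(-5) = -5 + 5 = 0)
H = 2 (H = 2 - 0*(-7 - 1*(-6)) = 2 - 0*(-7 + 6) = 2 - 0*(-1) = 2 - 1*0 = 2 + 0 = 2)
-H = -1*2 = -2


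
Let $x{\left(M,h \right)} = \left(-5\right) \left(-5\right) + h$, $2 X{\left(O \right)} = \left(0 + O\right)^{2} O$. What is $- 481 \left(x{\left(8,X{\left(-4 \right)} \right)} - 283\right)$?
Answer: $139490$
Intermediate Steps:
$X{\left(O \right)} = \frac{O^{3}}{2}$ ($X{\left(O \right)} = \frac{\left(0 + O\right)^{2} O}{2} = \frac{O^{2} O}{2} = \frac{O^{3}}{2}$)
$x{\left(M,h \right)} = 25 + h$
$- 481 \left(x{\left(8,X{\left(-4 \right)} \right)} - 283\right) = - 481 \left(\left(25 + \frac{\left(-4\right)^{3}}{2}\right) - 283\right) = - 481 \left(\left(25 + \frac{1}{2} \left(-64\right)\right) - 283\right) = - 481 \left(\left(25 - 32\right) - 283\right) = - 481 \left(-7 - 283\right) = \left(-481\right) \left(-290\right) = 139490$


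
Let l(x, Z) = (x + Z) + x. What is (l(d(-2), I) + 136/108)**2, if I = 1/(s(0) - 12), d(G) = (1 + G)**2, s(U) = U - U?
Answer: 117649/11664 ≈ 10.087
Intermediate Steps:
s(U) = 0
I = -1/12 (I = 1/(0 - 12) = 1/(-12) = -1/12 ≈ -0.083333)
l(x, Z) = Z + 2*x (l(x, Z) = (Z + x) + x = Z + 2*x)
(l(d(-2), I) + 136/108)**2 = ((-1/12 + 2*(1 - 2)**2) + 136/108)**2 = ((-1/12 + 2*(-1)**2) + 136*(1/108))**2 = ((-1/12 + 2*1) + 34/27)**2 = ((-1/12 + 2) + 34/27)**2 = (23/12 + 34/27)**2 = (343/108)**2 = 117649/11664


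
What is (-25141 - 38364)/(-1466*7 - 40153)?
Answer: 12701/10083 ≈ 1.2596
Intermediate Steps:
(-25141 - 38364)/(-1466*7 - 40153) = -63505/(-10262 - 40153) = -63505/(-50415) = -63505*(-1/50415) = 12701/10083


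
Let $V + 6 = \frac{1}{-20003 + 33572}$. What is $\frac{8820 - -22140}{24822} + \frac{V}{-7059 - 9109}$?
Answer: $\frac{377452046767}{302529973368} \approx 1.2477$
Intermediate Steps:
$V = - \frac{81413}{13569}$ ($V = -6 + \frac{1}{-20003 + 33572} = -6 + \frac{1}{13569} = - \frac{81413}{13569} \approx -5.9999$)
$\frac{8820 - -22140}{24822} + \frac{V}{-7059 - 9109} = \frac{8820 - -22140}{24822} - \frac{81413}{13569 \left(-7059 - 9109\right)} = \left(8820 + 22140\right) \frac{1}{24822} - \frac{81413}{13569 \left(-16168\right)} = 30960 \cdot \frac{1}{24822} - - \frac{81413}{219383592} = \frac{1720}{1379} + \frac{81413}{219383592} = \frac{377452046767}{302529973368}$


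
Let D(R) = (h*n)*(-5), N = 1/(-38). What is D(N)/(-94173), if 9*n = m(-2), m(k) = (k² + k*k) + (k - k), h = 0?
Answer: 0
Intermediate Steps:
m(k) = 2*k² (m(k) = (k² + k²) + 0 = 2*k² + 0 = 2*k²)
N = -1/38 ≈ -0.026316
n = 8/9 (n = (2*(-2)²)/9 = (2*4)/9 = (⅑)*8 = 8/9 ≈ 0.88889)
D(R) = 0 (D(R) = (0*(8/9))*(-5) = 0*(-5) = 0)
D(N)/(-94173) = 0/(-94173) = 0*(-1/94173) = 0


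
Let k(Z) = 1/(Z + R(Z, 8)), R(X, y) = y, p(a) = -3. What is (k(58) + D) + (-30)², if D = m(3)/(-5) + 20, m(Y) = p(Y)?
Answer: 303803/330 ≈ 920.62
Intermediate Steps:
m(Y) = -3
k(Z) = 1/(8 + Z) (k(Z) = 1/(Z + 8) = 1/(8 + Z))
D = 103/5 (D = -3/(-5) + 20 = -3*(-⅕) + 20 = ⅗ + 20 = 103/5 ≈ 20.600)
(k(58) + D) + (-30)² = (1/(8 + 58) + 103/5) + (-30)² = (1/66 + 103/5) + 900 = 6803/330 + 900 = 303803/330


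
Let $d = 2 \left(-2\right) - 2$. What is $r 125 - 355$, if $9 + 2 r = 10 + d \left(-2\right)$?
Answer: $\frac{915}{2} \approx 457.5$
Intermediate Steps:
$d = -6$ ($d = -4 - 2 = -6$)
$r = \frac{13}{2}$ ($r = - \frac{9}{2} + \frac{10 - -12}{2} = - \frac{9}{2} + \frac{10 + 12}{2} = - \frac{9}{2} + \frac{1}{2} \cdot 22 = - \frac{9}{2} + 11 = \frac{13}{2} \approx 6.5$)
$r 125 - 355 = \frac{13}{2} \cdot 125 - 355 = \frac{1625}{2} - 355 = \frac{915}{2}$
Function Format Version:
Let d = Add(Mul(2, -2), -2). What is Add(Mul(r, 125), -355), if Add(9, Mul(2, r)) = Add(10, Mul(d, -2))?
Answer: Rational(915, 2) ≈ 457.50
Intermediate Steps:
d = -6 (d = Add(-4, -2) = -6)
r = Rational(13, 2) (r = Add(Rational(-9, 2), Mul(Rational(1, 2), Add(10, Mul(-6, -2)))) = Add(Rational(-9, 2), Mul(Rational(1, 2), Add(10, 12))) = Add(Rational(-9, 2), Mul(Rational(1, 2), 22)) = Add(Rational(-9, 2), 11) = Rational(13, 2) ≈ 6.5000)
Add(Mul(r, 125), -355) = Add(Mul(Rational(13, 2), 125), -355) = Add(Rational(1625, 2), -355) = Rational(915, 2)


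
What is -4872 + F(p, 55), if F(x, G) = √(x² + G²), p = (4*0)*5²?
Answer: -4817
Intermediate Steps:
p = 0 (p = 0*25 = 0)
F(x, G) = √(G² + x²)
-4872 + F(p, 55) = -4872 + √(55² + 0²) = -4872 + √(3025 + 0) = -4872 + √3025 = -4872 + 55 = -4817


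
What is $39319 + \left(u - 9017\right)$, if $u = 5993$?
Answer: $36295$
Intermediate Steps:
$39319 + \left(u - 9017\right) = 39319 + \left(5993 - 9017\right) = 39319 - 3024 = 36295$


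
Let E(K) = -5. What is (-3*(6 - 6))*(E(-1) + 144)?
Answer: 0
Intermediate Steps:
(-3*(6 - 6))*(E(-1) + 144) = (-3*(6 - 6))*(-5 + 144) = -3*0*139 = 0*139 = 0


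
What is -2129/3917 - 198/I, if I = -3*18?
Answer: 36700/11751 ≈ 3.1231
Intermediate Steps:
I = -54
-2129/3917 - 198/I = -2129/3917 - 198/(-54) = -2129*1/3917 - 198*(-1/54) = -2129/3917 + 11/3 = 36700/11751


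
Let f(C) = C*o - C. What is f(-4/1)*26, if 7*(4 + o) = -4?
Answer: 4056/7 ≈ 579.43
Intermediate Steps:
o = -32/7 (o = -4 + (⅐)*(-4) = -4 - 4/7 = -32/7 ≈ -4.5714)
f(C) = -39*C/7 (f(C) = C*(-32/7) - C = -32*C/7 - C = -39*C/7)
f(-4/1)*26 = -(-156)/(7*1)*26 = -(-156)/7*26 = -39/7*(-4)*26 = (156/7)*26 = 4056/7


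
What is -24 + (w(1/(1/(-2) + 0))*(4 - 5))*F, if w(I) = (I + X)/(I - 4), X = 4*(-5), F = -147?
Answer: 515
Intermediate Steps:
X = -20
w(I) = (-20 + I)/(-4 + I) (w(I) = (I - 20)/(I - 4) = (-20 + I)/(-4 + I))
-24 + (w(1/(1/(-2) + 0))*(4 - 5))*F = -24 + (((-20 + 1/(1/(-2) + 0))/(-4 + 1/(1/(-2) + 0)))*(4 - 5))*(-147) = -24 + (((-20 + 1/(-½ + 0))/(-4 + 1/(-½ + 0)))*(-1))*(-147) = -24 + (((-20 + 1/(-½))/(-4 + 1/(-½)))*(-1))*(-147) = -24 + (((-20 - 2)/(-4 - 2))*(-1))*(-147) = -24 + ((-22/(-6))*(-1))*(-147) = -24 + (-⅙*(-22)*(-1))*(-147) = -24 + ((11/3)*(-1))*(-147) = -24 - 11/3*(-147) = -24 + 539 = 515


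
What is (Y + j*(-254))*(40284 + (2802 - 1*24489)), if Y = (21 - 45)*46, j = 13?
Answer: -81938382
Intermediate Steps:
Y = -1104 (Y = -24*46 = -1104)
(Y + j*(-254))*(40284 + (2802 - 1*24489)) = (-1104 + 13*(-254))*(40284 + (2802 - 1*24489)) = (-1104 - 3302)*(40284 + (2802 - 24489)) = -4406*(40284 - 21687) = -4406*18597 = -81938382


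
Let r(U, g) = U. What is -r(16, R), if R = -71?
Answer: -16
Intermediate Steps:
-r(16, R) = -1*16 = -16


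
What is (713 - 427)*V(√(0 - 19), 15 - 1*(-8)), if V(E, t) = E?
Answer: 286*I*√19 ≈ 1246.6*I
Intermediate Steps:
(713 - 427)*V(√(0 - 19), 15 - 1*(-8)) = (713 - 427)*√(0 - 19) = 286*√(-19) = 286*(I*√19) = 286*I*√19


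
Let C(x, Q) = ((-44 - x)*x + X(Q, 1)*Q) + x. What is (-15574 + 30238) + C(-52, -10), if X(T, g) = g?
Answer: 14186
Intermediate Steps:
C(x, Q) = Q + x + x*(-44 - x) (C(x, Q) = ((-44 - x)*x + 1*Q) + x = (x*(-44 - x) + Q) + x = (Q + x*(-44 - x)) + x = Q + x + x*(-44 - x))
(-15574 + 30238) + C(-52, -10) = (-15574 + 30238) + (-10 - 1*(-52)² - 43*(-52)) = 14664 + (-10 - 1*2704 + 2236) = 14664 + (-10 - 2704 + 2236) = 14664 - 478 = 14186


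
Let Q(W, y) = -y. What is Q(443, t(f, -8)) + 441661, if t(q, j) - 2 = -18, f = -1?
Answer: 441677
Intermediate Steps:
t(q, j) = -16 (t(q, j) = 2 - 18 = -16)
Q(443, t(f, -8)) + 441661 = -1*(-16) + 441661 = 16 + 441661 = 441677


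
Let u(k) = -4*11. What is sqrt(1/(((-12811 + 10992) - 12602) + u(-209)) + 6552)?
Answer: sqrt(1370915731735)/14465 ≈ 80.944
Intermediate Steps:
u(k) = -44
sqrt(1/(((-12811 + 10992) - 12602) + u(-209)) + 6552) = sqrt(1/(((-12811 + 10992) - 12602) - 44) + 6552) = sqrt(1/((-1819 - 12602) - 44) + 6552) = sqrt(1/(-14421 - 44) + 6552) = sqrt(1/(-14465) + 6552) = sqrt(-1/14465 + 6552) = sqrt(94774679/14465) = sqrt(1370915731735)/14465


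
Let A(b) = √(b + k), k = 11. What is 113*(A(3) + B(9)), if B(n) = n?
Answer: 1017 + 113*√14 ≈ 1439.8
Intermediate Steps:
A(b) = √(11 + b) (A(b) = √(b + 11) = √(11 + b))
113*(A(3) + B(9)) = 113*(√(11 + 3) + 9) = 113*(√14 + 9) = 113*(9 + √14) = 1017 + 113*√14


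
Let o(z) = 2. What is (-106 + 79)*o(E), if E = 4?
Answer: -54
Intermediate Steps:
(-106 + 79)*o(E) = (-106 + 79)*2 = -27*2 = -54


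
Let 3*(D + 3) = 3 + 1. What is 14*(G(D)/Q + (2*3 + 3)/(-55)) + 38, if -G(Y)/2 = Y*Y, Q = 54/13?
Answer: 227002/13365 ≈ 16.985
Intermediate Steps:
D = -5/3 (D = -3 + (3 + 1)/3 = -3 + (⅓)*4 = -3 + 4/3 = -5/3 ≈ -1.6667)
Q = 54/13 (Q = 54*(1/13) = 54/13 ≈ 4.1538)
G(Y) = -2*Y² (G(Y) = -2*Y*Y = -2*Y²)
14*(G(D)/Q + (2*3 + 3)/(-55)) + 38 = 14*((-2*(-5/3)²)/(54/13) + (2*3 + 3)/(-55)) + 38 = 14*(-2*25/9*(13/54) + (6 + 3)*(-1/55)) + 38 = 14*(-50/9*13/54 + 9*(-1/55)) + 38 = 14*(-325/243 - 9/55) + 38 = 14*(-20062/13365) + 38 = -280868/13365 + 38 = 227002/13365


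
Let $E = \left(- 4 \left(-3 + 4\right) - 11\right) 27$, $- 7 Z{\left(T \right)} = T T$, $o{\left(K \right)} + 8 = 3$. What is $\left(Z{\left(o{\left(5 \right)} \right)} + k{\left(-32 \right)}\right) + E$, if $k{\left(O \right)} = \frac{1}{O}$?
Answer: $- \frac{91527}{224} \approx -408.6$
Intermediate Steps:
$o{\left(K \right)} = -5$ ($o{\left(K \right)} = -8 + 3 = -5$)
$Z{\left(T \right)} = - \frac{T^{2}}{7}$ ($Z{\left(T \right)} = - \frac{T T}{7} = - \frac{T^{2}}{7}$)
$E = -405$ ($E = \left(\left(-4\right) 1 - 11\right) 27 = \left(-4 - 11\right) 27 = \left(-15\right) 27 = -405$)
$\left(Z{\left(o{\left(5 \right)} \right)} + k{\left(-32 \right)}\right) + E = \left(- \frac{\left(-5\right)^{2}}{7} + \frac{1}{-32}\right) - 405 = \left(\left(- \frac{1}{7}\right) 25 - \frac{1}{32}\right) - 405 = \left(- \frac{25}{7} - \frac{1}{32}\right) - 405 = - \frac{807}{224} - 405 = - \frac{91527}{224}$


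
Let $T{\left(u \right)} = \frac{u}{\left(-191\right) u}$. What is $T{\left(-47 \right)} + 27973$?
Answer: $\frac{5342842}{191} \approx 27973.0$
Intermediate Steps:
$T{\left(u \right)} = - \frac{1}{191}$ ($T{\left(u \right)} = u \left(- \frac{1}{191 u}\right) = - \frac{1}{191}$)
$T{\left(-47 \right)} + 27973 = - \frac{1}{191} + 27973 = \frac{5342842}{191}$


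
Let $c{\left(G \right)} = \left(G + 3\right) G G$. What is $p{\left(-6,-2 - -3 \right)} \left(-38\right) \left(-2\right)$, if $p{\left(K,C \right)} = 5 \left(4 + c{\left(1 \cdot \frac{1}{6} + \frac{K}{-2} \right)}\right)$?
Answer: $\frac{1350995}{54} \approx 25018.0$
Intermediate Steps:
$c{\left(G \right)} = G^{2} \left(3 + G\right)$ ($c{\left(G \right)} = \left(3 + G\right) G G = G \left(3 + G\right) G = G^{2} \left(3 + G\right)$)
$p{\left(K,C \right)} = 20 + 5 \left(\frac{1}{6} - \frac{K}{2}\right)^{2} \left(\frac{19}{6} - \frac{K}{2}\right)$ ($p{\left(K,C \right)} = 5 \left(4 + \left(1 \cdot \frac{1}{6} + \frac{K}{-2}\right)^{2} \left(3 + \left(1 \cdot \frac{1}{6} + \frac{K}{-2}\right)\right)\right) = 5 \left(4 + \left(1 \cdot \frac{1}{6} + K \left(- \frac{1}{2}\right)\right)^{2} \left(3 + \left(1 \cdot \frac{1}{6} + K \left(- \frac{1}{2}\right)\right)\right)\right) = 5 \left(4 + \left(\frac{1}{6} - \frac{K}{2}\right)^{2} \left(3 - \left(- \frac{1}{6} + \frac{K}{2}\right)\right)\right) = 5 \left(4 + \left(\frac{1}{6} - \frac{K}{2}\right)^{2} \left(\frac{19}{6} - \frac{K}{2}\right)\right) = 20 + 5 \left(\frac{1}{6} - \frac{K}{2}\right)^{2} \left(\frac{19}{6} - \frac{K}{2}\right)$)
$p{\left(-6,-2 - -3 \right)} \left(-38\right) \left(-2\right) = \left(20 + \frac{5 \left(-1 + 3 \left(-6\right)\right)^{2} \left(19 - -18\right)}{216}\right) \left(-38\right) \left(-2\right) = \left(20 + \frac{5 \left(-1 - 18\right)^{2} \left(19 + 18\right)}{216}\right) \left(-38\right) \left(-2\right) = \left(20 + \frac{5}{216} \left(-19\right)^{2} \cdot 37\right) \left(-38\right) \left(-2\right) = \left(20 + \frac{5}{216} \cdot 361 \cdot 37\right) \left(-38\right) \left(-2\right) = \left(20 + \frac{66785}{216}\right) \left(-38\right) \left(-2\right) = \frac{71105}{216} \left(-38\right) \left(-2\right) = \left(- \frac{1350995}{108}\right) \left(-2\right) = \frac{1350995}{54}$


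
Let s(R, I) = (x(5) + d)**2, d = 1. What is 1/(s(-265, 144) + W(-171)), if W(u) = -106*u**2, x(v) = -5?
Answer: -1/3099530 ≈ -3.2263e-7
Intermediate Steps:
s(R, I) = 16 (s(R, I) = (-5 + 1)**2 = (-4)**2 = 16)
1/(s(-265, 144) + W(-171)) = 1/(16 - 106*(-171)**2) = 1/(16 - 106*29241) = 1/(16 - 3099546) = 1/(-3099530) = -1/3099530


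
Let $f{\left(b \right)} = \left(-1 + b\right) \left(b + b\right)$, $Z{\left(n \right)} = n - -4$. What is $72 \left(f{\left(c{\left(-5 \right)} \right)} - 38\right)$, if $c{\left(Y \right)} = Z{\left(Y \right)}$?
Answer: $-2448$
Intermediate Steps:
$Z{\left(n \right)} = 4 + n$ ($Z{\left(n \right)} = n + 4 = 4 + n$)
$c{\left(Y \right)} = 4 + Y$
$f{\left(b \right)} = 2 b \left(-1 + b\right)$ ($f{\left(b \right)} = \left(-1 + b\right) 2 b = 2 b \left(-1 + b\right)$)
$72 \left(f{\left(c{\left(-5 \right)} \right)} - 38\right) = 72 \left(2 \left(4 - 5\right) \left(-1 + \left(4 - 5\right)\right) - 38\right) = 72 \left(2 \left(-1\right) \left(-1 - 1\right) - 38\right) = 72 \left(2 \left(-1\right) \left(-2\right) - 38\right) = 72 \left(4 - 38\right) = 72 \left(-34\right) = -2448$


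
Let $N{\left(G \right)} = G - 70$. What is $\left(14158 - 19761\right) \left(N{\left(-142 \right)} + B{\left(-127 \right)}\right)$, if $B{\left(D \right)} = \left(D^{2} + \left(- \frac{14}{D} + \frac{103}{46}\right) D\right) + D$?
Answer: $- \frac{3992781845}{46} \approx -8.68 \cdot 10^{7}$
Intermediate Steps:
$N{\left(G \right)} = -70 + G$ ($N{\left(G \right)} = G - 70 = -70 + G$)
$B{\left(D \right)} = D + D^{2} + D \left(\frac{103}{46} - \frac{14}{D}\right)$ ($B{\left(D \right)} = \left(D^{2} + \left(- \frac{14}{D} + 103 \cdot \frac{1}{46}\right) D\right) + D = \left(D^{2} + \left(- \frac{14}{D} + \frac{103}{46}\right) D\right) + D = \left(D^{2} + \left(\frac{103}{46} - \frac{14}{D}\right) D\right) + D = \left(D^{2} + D \left(\frac{103}{46} - \frac{14}{D}\right)\right) + D = D + D^{2} + D \left(\frac{103}{46} - \frac{14}{D}\right)$)
$\left(14158 - 19761\right) \left(N{\left(-142 \right)} + B{\left(-127 \right)}\right) = \left(14158 - 19761\right) \left(\left(-70 - 142\right) + \left(-14 + \left(-127\right)^{2} + \frac{149}{46} \left(-127\right)\right)\right) = - 5603 \left(-212 - - \frac{722367}{46}\right) = - 5603 \left(-212 + \frac{722367}{46}\right) = \left(-5603\right) \frac{712615}{46} = - \frac{3992781845}{46}$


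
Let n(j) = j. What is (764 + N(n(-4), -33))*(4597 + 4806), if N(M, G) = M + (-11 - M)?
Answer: 7080459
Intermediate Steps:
N(M, G) = -11
(764 + N(n(-4), -33))*(4597 + 4806) = (764 - 11)*(4597 + 4806) = 753*9403 = 7080459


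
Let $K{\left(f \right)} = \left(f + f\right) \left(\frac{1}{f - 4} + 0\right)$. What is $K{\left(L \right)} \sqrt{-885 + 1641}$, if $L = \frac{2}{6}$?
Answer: $- \frac{12 \sqrt{21}}{11} \approx -4.9992$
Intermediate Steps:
$L = \frac{1}{3}$ ($L = 2 \cdot \frac{1}{6} = \frac{1}{3} \approx 0.33333$)
$K{\left(f \right)} = \frac{2 f}{-4 + f}$ ($K{\left(f \right)} = 2 f \left(\frac{1}{-4 + f} + 0\right) = \frac{2 f}{-4 + f}$)
$K{\left(L \right)} \sqrt{-885 + 1641} = 2 \cdot \frac{1}{3} \frac{1}{-4 + \frac{1}{3}} \sqrt{-885 + 1641} = 2 \cdot \frac{1}{3} \frac{1}{- \frac{11}{3}} \sqrt{756} = 2 \cdot \frac{1}{3} \left(- \frac{3}{11}\right) 6 \sqrt{21} = - \frac{2 \cdot 6 \sqrt{21}}{11} = - \frac{12 \sqrt{21}}{11}$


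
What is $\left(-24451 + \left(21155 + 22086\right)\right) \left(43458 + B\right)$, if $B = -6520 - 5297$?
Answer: $594534390$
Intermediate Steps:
$B = -11817$
$\left(-24451 + \left(21155 + 22086\right)\right) \left(43458 + B\right) = \left(-24451 + \left(21155 + 22086\right)\right) \left(43458 - 11817\right) = \left(-24451 + 43241\right) 31641 = 18790 \cdot 31641 = 594534390$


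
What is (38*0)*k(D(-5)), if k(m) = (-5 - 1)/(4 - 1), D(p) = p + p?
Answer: 0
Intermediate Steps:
D(p) = 2*p
k(m) = -2 (k(m) = -6/3 = -6*1/3 = -2)
(38*0)*k(D(-5)) = (38*0)*(-2) = 0*(-2) = 0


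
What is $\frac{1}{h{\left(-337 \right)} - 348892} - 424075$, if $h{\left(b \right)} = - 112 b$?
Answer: $- \frac{131950088101}{311148} \approx -4.2408 \cdot 10^{5}$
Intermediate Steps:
$\frac{1}{h{\left(-337 \right)} - 348892} - 424075 = \frac{1}{\left(-112\right) \left(-337\right) - 348892} - 424075 = \frac{1}{37744 - 348892} - 424075 = \frac{1}{-311148} - 424075 = - \frac{1}{311148} - 424075 = - \frac{131950088101}{311148}$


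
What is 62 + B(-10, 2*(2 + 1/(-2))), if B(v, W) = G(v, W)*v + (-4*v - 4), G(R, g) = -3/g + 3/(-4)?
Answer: 231/2 ≈ 115.50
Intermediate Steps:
G(R, g) = -¾ - 3/g (G(R, g) = -3/g + 3*(-¼) = -3/g - ¾ = -¾ - 3/g)
B(v, W) = -4 - 4*v + v*(-¾ - 3/W) (B(v, W) = (-¾ - 3/W)*v + (-4*v - 4) = v*(-¾ - 3/W) + (-4 - 4*v) = -4 - 4*v + v*(-¾ - 3/W))
62 + B(-10, 2*(2 + 1/(-2))) = 62 + (-4 - 19/4*(-10) - 3*(-10)/2*(2 + 1/(-2))) = 62 + (-4 + 95/2 - 3*(-10)/2*(2 - ½)) = 62 + (-4 + 95/2 - 3*(-10)/2*(3/2)) = 62 + (-4 + 95/2 - 3*(-10)/3) = 62 + (-4 + 95/2 - 3*(-10)*⅓) = 62 + (-4 + 95/2 + 10) = 62 + 107/2 = 231/2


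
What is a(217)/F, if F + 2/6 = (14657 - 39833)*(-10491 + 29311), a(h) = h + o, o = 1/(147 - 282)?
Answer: -29294/63964663245 ≈ -4.5797e-7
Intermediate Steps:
o = -1/135 (o = 1/(-135) = -1/135 ≈ -0.0074074)
a(h) = -1/135 + h (a(h) = h - 1/135 = -1/135 + h)
F = -1421436961/3 (F = -⅓ + (14657 - 39833)*(-10491 + 29311) = -⅓ - 25176*18820 = -⅓ - 473812320 = -1421436961/3 ≈ -4.7381e+8)
a(217)/F = (-1/135 + 217)/(-1421436961/3) = (29294/135)*(-3/1421436961) = -29294/63964663245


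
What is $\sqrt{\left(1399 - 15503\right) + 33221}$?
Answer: $\sqrt{19117} \approx 138.26$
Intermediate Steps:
$\sqrt{\left(1399 - 15503\right) + 33221} = \sqrt{-14104 + 33221} = \sqrt{19117}$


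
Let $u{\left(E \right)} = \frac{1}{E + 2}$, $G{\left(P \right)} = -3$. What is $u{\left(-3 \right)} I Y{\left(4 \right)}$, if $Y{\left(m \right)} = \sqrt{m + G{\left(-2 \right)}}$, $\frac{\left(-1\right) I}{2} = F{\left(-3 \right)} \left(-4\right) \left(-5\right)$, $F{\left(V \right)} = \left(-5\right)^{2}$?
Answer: $1000$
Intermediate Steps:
$F{\left(V \right)} = 25$
$u{\left(E \right)} = \frac{1}{2 + E}$
$I = -1000$ ($I = - 2 \cdot 25 \left(-4\right) \left(-5\right) = - 2 \left(\left(-100\right) \left(-5\right)\right) = \left(-2\right) 500 = -1000$)
$Y{\left(m \right)} = \sqrt{-3 + m}$ ($Y{\left(m \right)} = \sqrt{m - 3} = \sqrt{-3 + m}$)
$u{\left(-3 \right)} I Y{\left(4 \right)} = \frac{1}{2 - 3} \left(-1000\right) \sqrt{-3 + 4} = \frac{1}{-1} \left(-1000\right) \sqrt{1} = \left(-1\right) \left(-1000\right) 1 = 1000 \cdot 1 = 1000$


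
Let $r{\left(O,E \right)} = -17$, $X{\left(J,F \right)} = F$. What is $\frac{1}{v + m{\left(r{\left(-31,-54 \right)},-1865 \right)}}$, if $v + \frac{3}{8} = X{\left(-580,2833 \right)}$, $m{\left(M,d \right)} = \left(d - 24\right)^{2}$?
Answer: $\frac{8}{28569229} \approx 2.8002 \cdot 10^{-7}$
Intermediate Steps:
$m{\left(M,d \right)} = \left(-24 + d\right)^{2}$
$v = \frac{22661}{8}$ ($v = - \frac{3}{8} + 2833 = \frac{22661}{8} \approx 2832.6$)
$\frac{1}{v + m{\left(r{\left(-31,-54 \right)},-1865 \right)}} = \frac{1}{\frac{22661}{8} + \left(-24 - 1865\right)^{2}} = \frac{1}{\frac{22661}{8} + \left(-1889\right)^{2}} = \frac{1}{\frac{22661}{8} + 3568321} = \frac{1}{\frac{28569229}{8}} = \frac{8}{28569229}$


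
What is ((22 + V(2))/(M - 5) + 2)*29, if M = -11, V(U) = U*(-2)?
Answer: 203/8 ≈ 25.375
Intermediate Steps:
V(U) = -2*U
((22 + V(2))/(M - 5) + 2)*29 = ((22 - 2*2)/(-11 - 5) + 2)*29 = ((22 - 4)/(-16) + 2)*29 = (18*(-1/16) + 2)*29 = (-9/8 + 2)*29 = (7/8)*29 = 203/8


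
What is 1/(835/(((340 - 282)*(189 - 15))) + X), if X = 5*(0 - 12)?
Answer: -10092/604685 ≈ -0.016690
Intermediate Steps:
X = -60 (X = 5*(-12) = -60)
1/(835/(((340 - 282)*(189 - 15))) + X) = 1/(835/(((340 - 282)*(189 - 15))) - 60) = 1/(835/((58*174)) - 60) = 1/(835/10092 - 60) = 1/(-604685/10092) = -10092/604685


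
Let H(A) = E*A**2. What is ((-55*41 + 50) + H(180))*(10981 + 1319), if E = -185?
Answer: -73753321500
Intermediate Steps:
H(A) = -185*A**2
((-55*41 + 50) + H(180))*(10981 + 1319) = ((-55*41 + 50) - 185*180**2)*(10981 + 1319) = ((-2255 + 50) - 185*32400)*12300 = (-2205 - 5994000)*12300 = -5996205*12300 = -73753321500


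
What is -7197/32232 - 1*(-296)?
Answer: 3177825/10744 ≈ 295.78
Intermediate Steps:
-7197/32232 - 1*(-296) = -7197*1/32232 + 296 = -2399/10744 + 296 = 3177825/10744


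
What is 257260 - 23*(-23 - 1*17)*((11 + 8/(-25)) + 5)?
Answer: 1358428/5 ≈ 2.7169e+5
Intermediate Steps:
257260 - 23*(-23 - 1*17)*((11 + 8/(-25)) + 5) = 257260 - 23*(-23 - 17)*((11 + 8*(-1/25)) + 5) = 257260 - 23*(-40)*((11 - 8/25) + 5) = 257260 - (-920)*(267/25 + 5) = 257260 - (-920)*392/25 = 257260 - 1*(-72128/5) = 257260 + 72128/5 = 1358428/5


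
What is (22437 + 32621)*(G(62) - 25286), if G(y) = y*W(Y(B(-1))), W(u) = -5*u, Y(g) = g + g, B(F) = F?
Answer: -1358060628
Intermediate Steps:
Y(g) = 2*g
G(y) = 10*y (G(y) = y*(-10*(-1)) = y*(-5*(-2)) = y*10 = 10*y)
(22437 + 32621)*(G(62) - 25286) = (22437 + 32621)*(10*62 - 25286) = 55058*(620 - 25286) = 55058*(-24666) = -1358060628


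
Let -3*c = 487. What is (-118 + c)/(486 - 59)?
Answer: -841/1281 ≈ -0.65652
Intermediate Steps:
c = -487/3 (c = -⅓*487 = -487/3 ≈ -162.33)
(-118 + c)/(486 - 59) = (-118 - 487/3)/(486 - 59) = -841/3/427 = -841/3*1/427 = -841/1281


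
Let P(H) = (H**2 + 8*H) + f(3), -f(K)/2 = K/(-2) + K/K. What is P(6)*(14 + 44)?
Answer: 4930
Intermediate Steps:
f(K) = -2 + K (f(K) = -2*(K/(-2) + K/K) = -2*(K*(-1/2) + 1) = -2*(-K/2 + 1) = -2*(1 - K/2) = -2 + K)
P(H) = 1 + H**2 + 8*H (P(H) = (H**2 + 8*H) + (-2 + 3) = (H**2 + 8*H) + 1 = 1 + H**2 + 8*H)
P(6)*(14 + 44) = (1 + 6**2 + 8*6)*(14 + 44) = (1 + 36 + 48)*58 = 85*58 = 4930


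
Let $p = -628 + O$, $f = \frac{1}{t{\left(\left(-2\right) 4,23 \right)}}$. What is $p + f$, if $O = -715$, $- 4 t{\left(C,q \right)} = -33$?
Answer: $- \frac{44315}{33} \approx -1342.9$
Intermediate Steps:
$t{\left(C,q \right)} = \frac{33}{4}$ ($t{\left(C,q \right)} = \left(- \frac{1}{4}\right) \left(-33\right) = \frac{33}{4}$)
$f = \frac{4}{33}$ ($f = \frac{1}{\frac{33}{4}} = \frac{4}{33} \approx 0.12121$)
$p = -1343$ ($p = -628 - 715 = -1343$)
$p + f = -1343 + \frac{4}{33} = - \frac{44315}{33}$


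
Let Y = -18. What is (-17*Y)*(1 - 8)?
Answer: -2142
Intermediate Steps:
(-17*Y)*(1 - 8) = (-17*(-18))*(1 - 8) = 306*(-7) = -2142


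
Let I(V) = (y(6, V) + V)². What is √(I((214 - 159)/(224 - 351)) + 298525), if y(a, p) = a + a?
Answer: √4817067686/127 ≈ 546.50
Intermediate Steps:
y(a, p) = 2*a
I(V) = (12 + V)² (I(V) = (2*6 + V)² = (12 + V)²)
√(I((214 - 159)/(224 - 351)) + 298525) = √((12 + (214 - 159)/(224 - 351))² + 298525) = √((12 + 55/(-127))² + 298525) = √((12 + 55*(-1/127))² + 298525) = √((12 - 55/127)² + 298525) = √((1469/127)² + 298525) = √(2157961/16129 + 298525) = √(4817067686/16129) = √4817067686/127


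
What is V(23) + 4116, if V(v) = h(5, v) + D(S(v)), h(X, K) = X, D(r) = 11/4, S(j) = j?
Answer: 16495/4 ≈ 4123.8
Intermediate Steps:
D(r) = 11/4 (D(r) = 11*(¼) = 11/4)
V(v) = 31/4 (V(v) = 5 + 11/4 = 31/4)
V(23) + 4116 = 31/4 + 4116 = 16495/4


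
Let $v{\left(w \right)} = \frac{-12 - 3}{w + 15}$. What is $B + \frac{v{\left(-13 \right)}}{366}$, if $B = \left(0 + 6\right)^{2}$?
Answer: $\frac{8779}{244} \approx 35.979$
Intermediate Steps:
$B = 36$ ($B = 6^{2} = 36$)
$v{\left(w \right)} = - \frac{15}{15 + w}$
$B + \frac{v{\left(-13 \right)}}{366} = 36 + \frac{\left(-15\right) \frac{1}{15 - 13}}{366} = 36 + \frac{\left(-15\right) \frac{1}{2}}{366} = 36 + \frac{1}{366} \left(- \frac{15}{2}\right) = 36 - \frac{5}{244} = \frac{8779}{244}$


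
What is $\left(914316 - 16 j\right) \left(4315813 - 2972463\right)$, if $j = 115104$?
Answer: $-1245752935800$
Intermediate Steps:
$\left(914316 - 16 j\right) \left(4315813 - 2972463\right) = \left(914316 - 1841664\right) \left(4315813 - 2972463\right) = \left(914316 - 1841664\right) 1343350 = \left(-927348\right) 1343350 = -1245752935800$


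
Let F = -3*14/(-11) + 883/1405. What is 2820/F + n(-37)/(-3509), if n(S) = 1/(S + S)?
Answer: 11317049313323/17845026518 ≈ 634.19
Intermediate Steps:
n(S) = 1/(2*S)
F = 68723/15455 (F = -42*(-1/11) + 883*(1/1405) = 42/11 + 883/1405 = 68723/15455 ≈ 4.4467)
2820/F + n(-37)/(-3509) = 2820/(68723/15455) + ((½)/(-37))/(-3509) = 2820*(15455/68723) + ((½)*(-1/37))*(-1/3509) = 43583100/68723 - 1/74*(-1/3509) = 43583100/68723 + 1/259666 = 11317049313323/17845026518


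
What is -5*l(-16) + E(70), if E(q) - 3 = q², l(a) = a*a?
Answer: 3623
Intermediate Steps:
l(a) = a²
E(q) = 3 + q²
-5*l(-16) + E(70) = -5*(-16)² + (3 + 70²) = -5*256 + (3 + 4900) = -1280 + 4903 = 3623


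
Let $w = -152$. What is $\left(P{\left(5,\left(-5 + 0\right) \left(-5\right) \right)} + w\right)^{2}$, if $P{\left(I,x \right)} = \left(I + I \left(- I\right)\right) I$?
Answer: $63504$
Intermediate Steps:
$P{\left(I,x \right)} = I \left(I - I^{2}\right)$ ($P{\left(I,x \right)} = \left(I - I^{2}\right) I = I \left(I - I^{2}\right)$)
$\left(P{\left(5,\left(-5 + 0\right) \left(-5\right) \right)} + w\right)^{2} = \left(5^{2} \left(1 - 5\right) - 152\right)^{2} = \left(25 \left(1 - 5\right) - 152\right)^{2} = \left(25 \left(-4\right) - 152\right)^{2} = \left(-100 - 152\right)^{2} = \left(-252\right)^{2} = 63504$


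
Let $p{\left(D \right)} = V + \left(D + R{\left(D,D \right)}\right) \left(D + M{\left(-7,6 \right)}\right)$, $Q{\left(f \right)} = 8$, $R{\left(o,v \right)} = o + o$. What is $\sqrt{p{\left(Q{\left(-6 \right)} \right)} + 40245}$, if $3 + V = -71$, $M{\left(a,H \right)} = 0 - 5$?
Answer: $\sqrt{40243} \approx 200.61$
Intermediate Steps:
$R{\left(o,v \right)} = 2 o$
$M{\left(a,H \right)} = -5$ ($M{\left(a,H \right)} = 0 - 5 = -5$)
$V = -74$ ($V = -3 - 71 = -74$)
$p{\left(D \right)} = -74 + 3 D \left(-5 + D\right)$ ($p{\left(D \right)} = -74 + \left(D + 2 D\right) \left(D - 5\right) = -74 + 3 D \left(-5 + D\right)$)
$\sqrt{p{\left(Q{\left(-6 \right)} \right)} + 40245} = \sqrt{\left(-74 - 120 + 3 \cdot 8^{2}\right) + 40245} = \sqrt{\left(-74 - 120 + 3 \cdot 64\right) + 40245} = \sqrt{\left(-74 - 120 + 192\right) + 40245} = \sqrt{-2 + 40245} = \sqrt{40243}$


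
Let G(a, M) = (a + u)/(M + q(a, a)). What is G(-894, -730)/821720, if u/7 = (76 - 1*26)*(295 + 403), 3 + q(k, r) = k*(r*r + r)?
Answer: -121703/293238375103660 ≈ -4.1503e-10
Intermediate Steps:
q(k, r) = -3 + k*(r + r**2) (q(k, r) = -3 + k*(r*r + r) = -3 + k*(r**2 + r) = -3 + k*(r + r**2))
u = 244300 (u = 7*((76 - 1*26)*(295 + 403)) = 7*((76 - 26)*698) = 7*(50*698) = 7*34900 = 244300)
G(a, M) = (244300 + a)/(-3 + M + a**2 + a**3) (G(a, M) = (a + 244300)/(M + (-3 + a*a + a*a**2)) = (244300 + a)/(M + (-3 + a**2 + a**3)) = (244300 + a)/(-3 + M + a**2 + a**3))
G(-894, -730)/821720 = ((244300 - 894)/(-3 - 730 + (-894)**2 + (-894)**3))/821720 = (243406/(-3 - 730 + 799236 - 714516984))*(1/821720) = (243406/(-713718481))*(1/821720) = -1/713718481*243406*(1/821720) = -243406/713718481*1/821720 = -121703/293238375103660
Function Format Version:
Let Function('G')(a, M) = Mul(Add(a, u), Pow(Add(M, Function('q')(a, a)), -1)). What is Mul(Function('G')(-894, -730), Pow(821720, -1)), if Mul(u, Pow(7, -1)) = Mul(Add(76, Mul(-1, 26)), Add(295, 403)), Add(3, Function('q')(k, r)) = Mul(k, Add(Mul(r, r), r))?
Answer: Rational(-121703, 293238375103660) ≈ -4.1503e-10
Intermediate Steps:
Function('q')(k, r) = Add(-3, Mul(k, Add(r, Pow(r, 2)))) (Function('q')(k, r) = Add(-3, Mul(k, Add(Mul(r, r), r))) = Add(-3, Mul(k, Add(Pow(r, 2), r))) = Add(-3, Mul(k, Add(r, Pow(r, 2)))))
u = 244300 (u = Mul(7, Mul(Add(76, Mul(-1, 26)), Add(295, 403))) = Mul(7, Mul(Add(76, -26), 698)) = Mul(7, Mul(50, 698)) = Mul(7, 34900) = 244300)
Function('G')(a, M) = Mul(Pow(Add(-3, M, Pow(a, 2), Pow(a, 3)), -1), Add(244300, a)) (Function('G')(a, M) = Mul(Add(a, 244300), Pow(Add(M, Add(-3, Mul(a, a), Mul(a, Pow(a, 2)))), -1)) = Mul(Add(244300, a), Pow(Add(M, Add(-3, Pow(a, 2), Pow(a, 3))), -1)) = Mul(Add(244300, a), Pow(Add(-3, M, Pow(a, 2), Pow(a, 3)), -1)) = Mul(Pow(Add(-3, M, Pow(a, 2), Pow(a, 3)), -1), Add(244300, a)))
Mul(Function('G')(-894, -730), Pow(821720, -1)) = Mul(Mul(Pow(Add(-3, -730, Pow(-894, 2), Pow(-894, 3)), -1), Add(244300, -894)), Pow(821720, -1)) = Mul(Mul(Pow(Add(-3, -730, 799236, -714516984), -1), 243406), Rational(1, 821720)) = Mul(Mul(Pow(-713718481, -1), 243406), Rational(1, 821720)) = Mul(Mul(Rational(-1, 713718481), 243406), Rational(1, 821720)) = Mul(Rational(-243406, 713718481), Rational(1, 821720)) = Rational(-121703, 293238375103660)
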